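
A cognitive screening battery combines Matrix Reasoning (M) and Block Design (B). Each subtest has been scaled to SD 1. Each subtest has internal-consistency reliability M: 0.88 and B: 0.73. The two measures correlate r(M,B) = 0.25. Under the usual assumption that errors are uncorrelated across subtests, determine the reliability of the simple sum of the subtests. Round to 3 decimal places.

Var(M+B) = 2 + 2·[0.25] = 2 + 0.5 = 2.5.
With uncorrelated errors the cross-covariances are all true-score covariance, so they carry over unchanged; only the diagonal terms shrink to ρᵢσᵢ².
True-score variance = [0.88 + 0.73] + 0.5 = 1.61 + 0.5 = 2.11.
Reliability = 2.11 / 2.5 = 0.844.

0.844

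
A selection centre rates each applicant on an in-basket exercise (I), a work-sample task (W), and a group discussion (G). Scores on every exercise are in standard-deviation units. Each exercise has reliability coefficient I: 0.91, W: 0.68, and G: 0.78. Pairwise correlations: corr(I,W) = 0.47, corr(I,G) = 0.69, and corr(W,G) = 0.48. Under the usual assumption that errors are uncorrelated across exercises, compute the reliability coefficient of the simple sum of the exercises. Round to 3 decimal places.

0.900

Var(I+W+G) = 3 + 2·[0.47 + 0.69 + 0.48] = 3 + 3.28 = 6.28.
Because errors are independent across components, Cov(Tᵢ,Tⱼ) = Cov(Xᵢ,Xⱼ); the off-diagonal part of the true-score variance is the same as above.
True-score variance = [0.91 + 0.68 + 0.78] + 3.28 = 2.37 + 3.28 = 5.65.
Reliability = 5.65 / 6.28 = 0.900.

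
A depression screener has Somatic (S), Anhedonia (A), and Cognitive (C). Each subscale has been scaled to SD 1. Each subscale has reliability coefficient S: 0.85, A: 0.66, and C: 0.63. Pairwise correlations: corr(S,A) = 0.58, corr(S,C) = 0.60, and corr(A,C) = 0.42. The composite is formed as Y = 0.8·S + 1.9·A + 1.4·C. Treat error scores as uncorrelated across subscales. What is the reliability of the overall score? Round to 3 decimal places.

Var(Y) = 0.8² + 1.9² + 1.4² + 2·[1.52·0.58 + 1.12·0.60 + 2.66·0.42] = 6.21 + 5.3416 = 11.5516.
With uncorrelated errors the cross-covariances are all true-score covariance, so they carry over unchanged; only the diagonal terms shrink to ρᵢσᵢ².
True-score variance = [0.8²·0.85 + 1.9²·0.66 + 1.4²·0.63] + 5.3416 = 4.1614 + 5.3416 = 9.503.
Reliability = 9.503 / 11.5516 = 0.823.

0.823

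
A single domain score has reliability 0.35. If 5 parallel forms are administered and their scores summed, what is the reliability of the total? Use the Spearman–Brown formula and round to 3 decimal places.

0.729

ρ_k = kρ / (1 + (k−1)ρ) = 5·0.35 / (1 + 4·0.35) = 1.750 / 2.400 = 0.729.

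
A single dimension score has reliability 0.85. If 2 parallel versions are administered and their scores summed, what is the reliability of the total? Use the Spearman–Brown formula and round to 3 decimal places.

0.919

ρ_k = kρ / (1 + (k−1)ρ) = 2·0.85 / (1 + 1·0.85) = 1.700 / 1.850 = 0.919.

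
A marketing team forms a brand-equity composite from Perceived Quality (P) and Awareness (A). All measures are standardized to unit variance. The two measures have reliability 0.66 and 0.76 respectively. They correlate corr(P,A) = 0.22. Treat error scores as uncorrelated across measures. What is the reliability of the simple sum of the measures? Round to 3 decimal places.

Var(P+A) = 2 + 2·[0.22] = 2 + 0.44 = 2.44.
Because errors are independent across components, Cov(Tᵢ,Tⱼ) = Cov(Xᵢ,Xⱼ); the off-diagonal part of the true-score variance is the same as above.
True-score variance = [0.66 + 0.76] + 0.44 = 1.42 + 0.44 = 1.86.
Reliability = 1.86 / 2.44 = 0.762.

0.762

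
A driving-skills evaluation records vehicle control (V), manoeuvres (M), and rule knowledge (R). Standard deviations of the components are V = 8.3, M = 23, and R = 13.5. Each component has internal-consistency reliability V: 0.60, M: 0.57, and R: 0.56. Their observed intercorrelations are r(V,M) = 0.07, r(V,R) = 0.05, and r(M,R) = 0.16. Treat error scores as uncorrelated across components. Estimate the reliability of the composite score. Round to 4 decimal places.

Var(V+M+R) = 8.3² + 23² + 13.5² + 2·[8.3·23·0.07 + 8.3·13.5·0.05 + 23·13.5·0.16] = 780.14 + 137.291 = 917.431.
With uncorrelated errors the cross-covariances are all true-score covariance, so they carry over unchanged; only the diagonal terms shrink to ρᵢσᵢ².
True-score variance = [8.3²·0.60 + 23²·0.57 + 13.5²·0.56] + 137.291 = 444.924 + 137.291 = 582.215.
Reliability = 582.215 / 917.431 = 0.6346.

0.6346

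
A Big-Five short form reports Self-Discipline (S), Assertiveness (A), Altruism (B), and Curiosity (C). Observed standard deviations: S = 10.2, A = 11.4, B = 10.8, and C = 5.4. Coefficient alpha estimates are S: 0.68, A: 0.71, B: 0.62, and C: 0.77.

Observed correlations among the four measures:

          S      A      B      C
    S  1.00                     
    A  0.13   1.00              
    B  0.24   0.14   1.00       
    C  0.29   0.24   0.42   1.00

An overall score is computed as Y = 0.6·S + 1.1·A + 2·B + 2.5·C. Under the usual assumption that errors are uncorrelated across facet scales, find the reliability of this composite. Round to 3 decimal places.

Var(Y) = 0.6²·10.2² + 1.1²·11.4² + 2²·10.8² + 2.5²·5.4² + 2·[0.66·10.2·11.4·0.13 + 1.2·10.2·10.8·0.24 + 1.5·10.2·5.4·0.29 + 2.2·11.4·10.8·0.14 + 2.75·11.4·5.4·0.24 + 5·10.8·5.4·0.42] = 843.516 + 533.371 = 1376.89.
Under uncorrelated errors the observed covariances equal the true-score covariances, so only the own-variance terms attenuate.
True-score variance = [0.6²·10.2²·0.68 + 1.1²·11.4²·0.71 + 2²·10.8²·0.62 + 2.5²·5.4²·0.77] + 533.371 = 566.717 + 533.371 = 1100.09.
Reliability = 1100.09 / 1376.89 = 0.799.

0.799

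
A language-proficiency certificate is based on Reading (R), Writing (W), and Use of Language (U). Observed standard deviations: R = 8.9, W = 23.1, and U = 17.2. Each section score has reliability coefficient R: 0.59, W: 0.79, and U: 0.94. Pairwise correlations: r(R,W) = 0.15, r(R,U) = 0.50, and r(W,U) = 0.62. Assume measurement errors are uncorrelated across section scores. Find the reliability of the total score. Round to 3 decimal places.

Var(R+W+U) = 8.9² + 23.1² + 17.2² + 2·[8.9·23.1·0.15 + 8.9·17.2·0.50 + 23.1·17.2·0.62] = 908.66 + 707.434 = 1616.09.
Under uncorrelated errors the observed covariances equal the true-score covariances, so only the own-variance terms attenuate.
True-score variance = [8.9²·0.59 + 23.1²·0.79 + 17.2²·0.94] + 707.434 = 746.375 + 707.434 = 1453.81.
Reliability = 1453.81 / 1616.09 = 0.900.

0.900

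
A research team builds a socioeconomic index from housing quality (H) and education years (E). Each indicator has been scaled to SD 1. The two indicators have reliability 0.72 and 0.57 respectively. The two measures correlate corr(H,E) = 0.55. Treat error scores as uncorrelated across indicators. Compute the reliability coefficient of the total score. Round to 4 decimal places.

0.7710

Var(H+E) = 2 + 2·[0.55] = 2 + 1.1 = 3.1.
With uncorrelated errors the cross-covariances are all true-score covariance, so they carry over unchanged; only the diagonal terms shrink to ρᵢσᵢ².
True-score variance = [0.72 + 0.57] + 1.1 = 1.29 + 1.1 = 2.39.
Reliability = 2.39 / 3.1 = 0.7710.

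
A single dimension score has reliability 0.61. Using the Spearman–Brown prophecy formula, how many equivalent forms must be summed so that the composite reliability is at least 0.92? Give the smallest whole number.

k ≥ ρ*(1−ρ₁)/(ρ₁(1−ρ*)) = 0.92·0.39 / (0.61·0.08) = 7.352.
Smallest integer k = 8.

8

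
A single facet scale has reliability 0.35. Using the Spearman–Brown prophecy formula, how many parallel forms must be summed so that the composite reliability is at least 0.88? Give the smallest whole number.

k ≥ ρ*(1−ρ₁)/(ρ₁(1−ρ*)) = 0.88·0.65 / (0.35·0.12) = 13.619.
Smallest integer k = 14.

14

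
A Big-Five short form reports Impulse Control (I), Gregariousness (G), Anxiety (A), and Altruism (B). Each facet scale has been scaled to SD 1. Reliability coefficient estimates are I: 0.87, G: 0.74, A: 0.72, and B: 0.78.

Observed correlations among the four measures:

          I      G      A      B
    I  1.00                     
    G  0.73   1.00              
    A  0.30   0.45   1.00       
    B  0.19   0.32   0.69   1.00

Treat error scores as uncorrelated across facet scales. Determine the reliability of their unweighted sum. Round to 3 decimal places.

Var(I+G+A+B) = 4 + 2·[0.73 + 0.30 + 0.19 + 0.45 + 0.32 + 0.69] = 4 + 5.36 = 9.36.
Because errors are independent across components, Cov(Tᵢ,Tⱼ) = Cov(Xᵢ,Xⱼ); the off-diagonal part of the true-score variance is the same as above.
True-score variance = [0.87 + 0.74 + 0.72 + 0.78] + 5.36 = 3.11 + 5.36 = 8.47.
Reliability = 8.47 / 9.36 = 0.905.

0.905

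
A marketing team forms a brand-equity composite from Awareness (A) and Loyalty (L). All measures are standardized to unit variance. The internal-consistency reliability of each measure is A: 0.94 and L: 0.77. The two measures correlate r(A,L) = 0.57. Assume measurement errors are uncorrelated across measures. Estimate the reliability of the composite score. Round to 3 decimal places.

Var(A+L) = 2 + 2·[0.57] = 2 + 1.14 = 3.14.
Under uncorrelated errors the observed covariances equal the true-score covariances, so only the own-variance terms attenuate.
True-score variance = [0.94 + 0.77] + 1.14 = 1.71 + 1.14 = 2.85.
Reliability = 2.85 / 3.14 = 0.908.

0.908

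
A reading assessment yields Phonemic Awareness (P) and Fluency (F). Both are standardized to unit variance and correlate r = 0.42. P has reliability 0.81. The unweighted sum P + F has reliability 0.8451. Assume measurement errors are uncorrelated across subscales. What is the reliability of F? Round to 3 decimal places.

0.750

Var(P+F) = 2 + 2·0.42 = 2.840.
True-score variance = ρ_P + ρ_F + 2·0.42, so 0.8451 = (0.81 + ρ_F + 0.84) / 2.840.
ρ_F = 0.8451·2.840 − 0.81 − 0.84 = 0.750.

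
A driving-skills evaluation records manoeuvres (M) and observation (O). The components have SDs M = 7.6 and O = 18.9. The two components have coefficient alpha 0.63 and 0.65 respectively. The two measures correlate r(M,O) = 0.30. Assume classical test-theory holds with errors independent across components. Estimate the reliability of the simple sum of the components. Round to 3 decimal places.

0.708

Var(M+O) = 7.6² + 18.9² + 2·[7.6·18.9·0.30] = 414.97 + 86.184 = 501.154.
Because errors are independent across components, Cov(Tᵢ,Tⱼ) = Cov(Xᵢ,Xⱼ); the off-diagonal part of the true-score variance is the same as above.
True-score variance = [7.6²·0.63 + 18.9²·0.65] + 86.184 = 268.575 + 86.184 = 354.759.
Reliability = 354.759 / 501.154 = 0.708.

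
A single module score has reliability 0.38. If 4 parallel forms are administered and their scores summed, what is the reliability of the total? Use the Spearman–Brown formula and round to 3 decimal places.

0.710

ρ_k = kρ / (1 + (k−1)ρ) = 4·0.38 / (1 + 3·0.38) = 1.520 / 2.140 = 0.710.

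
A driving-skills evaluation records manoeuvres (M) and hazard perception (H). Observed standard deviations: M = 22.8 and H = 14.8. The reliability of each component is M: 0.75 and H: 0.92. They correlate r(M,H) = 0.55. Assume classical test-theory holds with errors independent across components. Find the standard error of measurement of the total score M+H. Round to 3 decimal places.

Var(total) = 738.88 + 371.184 = 1110.06.
True-score variance = 591.397 + 371.184 = 962.581, so reliability = 0.8671.
Error variance = 1110.06 − 962.581 = 147.483; SEM = √147.483 = 12.144.

12.144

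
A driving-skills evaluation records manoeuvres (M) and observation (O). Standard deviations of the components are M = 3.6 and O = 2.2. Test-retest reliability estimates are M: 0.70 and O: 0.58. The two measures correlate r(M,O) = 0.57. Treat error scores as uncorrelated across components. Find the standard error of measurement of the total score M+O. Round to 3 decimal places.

Var(total) = 17.8 + 9.0288 = 26.8288.
True-score variance = 11.8792 + 9.0288 = 20.908, so reliability = 0.7793.
Error variance = 26.8288 − 20.908 = 5.9208; SEM = √5.9208 = 2.433.

2.433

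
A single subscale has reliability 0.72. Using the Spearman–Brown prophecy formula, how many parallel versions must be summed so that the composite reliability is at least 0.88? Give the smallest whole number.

3

k ≥ ρ*(1−ρ₁)/(ρ₁(1−ρ*)) = 0.88·0.28 / (0.72·0.12) = 2.852.
Smallest integer k = 3.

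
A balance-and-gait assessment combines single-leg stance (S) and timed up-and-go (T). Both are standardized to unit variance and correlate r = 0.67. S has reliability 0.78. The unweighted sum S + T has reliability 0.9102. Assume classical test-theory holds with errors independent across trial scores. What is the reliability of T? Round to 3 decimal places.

Var(S+T) = 2 + 2·0.67 = 3.340.
True-score variance = ρ_S + ρ_T + 2·0.67, so 0.9102 = (0.78 + ρ_T + 1.34) / 3.340.
ρ_T = 0.9102·3.340 − 0.78 − 1.34 = 0.920.

0.920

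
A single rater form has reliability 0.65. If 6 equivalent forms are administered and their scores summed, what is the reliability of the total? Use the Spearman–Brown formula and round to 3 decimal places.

0.918

ρ_k = kρ / (1 + (k−1)ρ) = 6·0.65 / (1 + 5·0.65) = 3.900 / 4.250 = 0.918.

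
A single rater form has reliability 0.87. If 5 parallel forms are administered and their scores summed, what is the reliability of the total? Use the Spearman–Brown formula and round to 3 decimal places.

ρ_k = kρ / (1 + (k−1)ρ) = 5·0.87 / (1 + 4·0.87) = 4.350 / 4.480 = 0.971.

0.971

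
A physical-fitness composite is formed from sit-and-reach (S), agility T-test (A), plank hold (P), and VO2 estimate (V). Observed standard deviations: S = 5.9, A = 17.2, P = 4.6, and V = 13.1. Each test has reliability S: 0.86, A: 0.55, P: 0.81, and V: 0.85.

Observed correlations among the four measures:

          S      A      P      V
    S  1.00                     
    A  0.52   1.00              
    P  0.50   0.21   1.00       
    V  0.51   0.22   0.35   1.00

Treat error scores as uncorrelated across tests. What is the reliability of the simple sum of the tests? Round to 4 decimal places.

0.8155

Var(S+A+P+V) = 5.9² + 17.2² + 4.6² + 13.1² + 2·[5.9·17.2·0.52 + 5.9·4.6·0.50 + 5.9·13.1·0.51 + 17.2·4.6·0.21 + 17.2·13.1·0.22 + 4.6·13.1·0.35] = 523.42 + 386.068 = 909.488.
Because errors are independent across components, Cov(Tᵢ,Tⱼ) = Cov(Xᵢ,Xⱼ); the off-diagonal part of the true-score variance is the same as above.
True-score variance = [5.9²·0.86 + 17.2²·0.55 + 4.6²·0.81 + 13.1²·0.85] + 386.068 = 355.657 + 386.068 = 741.725.
Reliability = 741.725 / 909.488 = 0.8155.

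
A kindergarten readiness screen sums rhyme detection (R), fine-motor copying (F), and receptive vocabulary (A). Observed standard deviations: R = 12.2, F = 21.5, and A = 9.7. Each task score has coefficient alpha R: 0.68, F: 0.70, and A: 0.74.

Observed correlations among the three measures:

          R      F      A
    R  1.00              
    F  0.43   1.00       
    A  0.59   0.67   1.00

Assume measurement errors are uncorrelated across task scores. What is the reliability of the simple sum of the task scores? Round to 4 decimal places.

Var(R+F+A) = 12.2² + 21.5² + 9.7² + 2·[12.2·21.5·0.43 + 12.2·9.7·0.59 + 21.5·9.7·0.67] = 705.18 + 644.676 = 1349.86.
Because errors are independent across components, Cov(Tᵢ,Tⱼ) = Cov(Xᵢ,Xⱼ); the off-diagonal part of the true-score variance is the same as above.
True-score variance = [12.2²·0.68 + 21.5²·0.70 + 9.7²·0.74] + 644.676 = 494.413 + 644.676 = 1139.09.
Reliability = 1139.09 / 1349.86 = 0.8439.

0.8439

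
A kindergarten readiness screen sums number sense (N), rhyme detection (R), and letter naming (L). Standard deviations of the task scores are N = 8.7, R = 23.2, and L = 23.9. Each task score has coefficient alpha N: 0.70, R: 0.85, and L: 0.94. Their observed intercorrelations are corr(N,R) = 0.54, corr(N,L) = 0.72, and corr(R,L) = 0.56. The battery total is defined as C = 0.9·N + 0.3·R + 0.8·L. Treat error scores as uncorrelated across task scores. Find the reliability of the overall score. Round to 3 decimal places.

Var(C) = 0.9²·8.7² + 0.3²·23.2² + 0.8²·23.9² + 2·[0.27·8.7·23.2·0.54 + 0.72·8.7·23.9·0.72 + 0.24·23.2·23.9·0.56] = 475.325 + 423.483 = 898.807.
With uncorrelated errors the cross-covariances are all true-score covariance, so they carry over unchanged; only the diagonal terms shrink to ρᵢσᵢ².
True-score variance = [0.9²·8.7²·0.70 + 0.3²·23.2²·0.85 + 0.8²·23.9²·0.94] + 423.483 = 427.732 + 423.483 = 851.214.
Reliability = 851.214 / 898.807 = 0.947.

0.947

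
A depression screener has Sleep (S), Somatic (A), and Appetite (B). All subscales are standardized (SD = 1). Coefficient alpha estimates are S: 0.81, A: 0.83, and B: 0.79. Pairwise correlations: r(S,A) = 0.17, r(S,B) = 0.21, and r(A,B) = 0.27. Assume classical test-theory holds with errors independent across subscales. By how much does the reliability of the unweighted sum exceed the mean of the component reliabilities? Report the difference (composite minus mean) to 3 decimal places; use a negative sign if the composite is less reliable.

Var(sum) = 3 + 1.3 = 4.3; true-score variance = 2.43 + 1.3 = 3.73; composite reliability = 0.8674.
Mean component reliability = 0.8100.
Difference = 0.8674 − 0.8100 = 0.057.

0.057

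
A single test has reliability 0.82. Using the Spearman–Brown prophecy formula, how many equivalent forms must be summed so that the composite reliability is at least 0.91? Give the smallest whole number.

k ≥ ρ*(1−ρ₁)/(ρ₁(1−ρ*)) = 0.91·0.18 / (0.82·0.09) = 2.220.
Smallest integer k = 3.

3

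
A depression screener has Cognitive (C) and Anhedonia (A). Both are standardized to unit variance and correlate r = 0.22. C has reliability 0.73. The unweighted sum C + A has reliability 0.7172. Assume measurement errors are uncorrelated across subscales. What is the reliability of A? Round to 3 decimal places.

0.580

Var(C+A) = 2 + 2·0.22 = 2.440.
True-score variance = ρ_C + ρ_A + 2·0.22, so 0.7172 = (0.73 + ρ_A + 0.44) / 2.440.
ρ_A = 0.7172·2.440 − 0.73 − 0.44 = 0.580.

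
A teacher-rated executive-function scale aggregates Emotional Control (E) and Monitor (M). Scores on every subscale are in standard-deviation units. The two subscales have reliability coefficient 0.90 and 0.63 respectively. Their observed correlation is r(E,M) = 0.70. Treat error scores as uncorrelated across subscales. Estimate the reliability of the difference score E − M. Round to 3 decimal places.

Var(E−M) = 1 + 1 − 2·0.70 = 2 − 1.4 = 0.6.
Because errors are independent across components, Cov(Tᵢ,Tⱼ) = Cov(Xᵢ,Xⱼ); the off-diagonal part of the true-score variance is the same as above.
True-score variance = [0.90 + 0.63] − 1.4 = 1.53 − 1.4 = 0.13.
Reliability = 0.13 / 0.6 = 0.217.

0.217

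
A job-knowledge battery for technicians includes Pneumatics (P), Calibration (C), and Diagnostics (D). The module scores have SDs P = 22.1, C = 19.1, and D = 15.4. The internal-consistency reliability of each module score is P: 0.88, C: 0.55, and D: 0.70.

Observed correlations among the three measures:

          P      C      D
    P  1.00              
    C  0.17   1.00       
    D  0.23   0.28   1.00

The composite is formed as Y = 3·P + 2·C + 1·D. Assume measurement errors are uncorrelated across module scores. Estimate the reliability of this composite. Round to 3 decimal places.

0.838

Var(Y) = 3²·22.1² + 2²·19.1² + 15.4² + 2·[6·22.1·19.1·0.17 + 3·22.1·15.4·0.23 + 2·19.1·15.4·0.28] = 6092.09 + 1660.21 = 7752.3.
Under uncorrelated errors the observed covariances equal the true-score covariances, so only the own-variance terms attenuate.
True-score variance = [3²·22.1²·0.88 + 2²·19.1²·0.55 + 15.4²·0.70] + 1660.21 = 4836.8 + 1660.21 = 6497.01.
Reliability = 6497.01 / 7752.3 = 0.838.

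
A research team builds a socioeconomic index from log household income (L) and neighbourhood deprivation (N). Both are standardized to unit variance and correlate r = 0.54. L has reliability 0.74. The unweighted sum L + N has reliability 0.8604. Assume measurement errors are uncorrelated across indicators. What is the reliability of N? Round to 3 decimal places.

0.830

Var(L+N) = 2 + 2·0.54 = 3.080.
True-score variance = ρ_L + ρ_N + 2·0.54, so 0.8604 = (0.74 + ρ_N + 1.08) / 3.080.
ρ_N = 0.8604·3.080 − 0.74 − 1.08 = 0.830.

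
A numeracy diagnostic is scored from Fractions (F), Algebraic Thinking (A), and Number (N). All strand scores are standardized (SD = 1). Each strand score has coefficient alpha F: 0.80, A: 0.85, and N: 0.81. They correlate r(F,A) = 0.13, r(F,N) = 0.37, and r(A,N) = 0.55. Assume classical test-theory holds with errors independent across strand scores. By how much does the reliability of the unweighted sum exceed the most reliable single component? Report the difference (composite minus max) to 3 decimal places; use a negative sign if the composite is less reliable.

0.044

Var(sum) = 3 + 2.1 = 5.1; true-score variance = 2.46 + 2.1 = 4.56; composite reliability = 0.8941.
Max component reliability = 0.8500.
Difference = 0.8941 − 0.8500 = 0.044.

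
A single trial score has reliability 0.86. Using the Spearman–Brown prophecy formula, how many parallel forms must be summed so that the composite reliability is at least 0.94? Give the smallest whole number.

3

k ≥ ρ*(1−ρ₁)/(ρ₁(1−ρ*)) = 0.94·0.14 / (0.86·0.06) = 2.550.
Smallest integer k = 3.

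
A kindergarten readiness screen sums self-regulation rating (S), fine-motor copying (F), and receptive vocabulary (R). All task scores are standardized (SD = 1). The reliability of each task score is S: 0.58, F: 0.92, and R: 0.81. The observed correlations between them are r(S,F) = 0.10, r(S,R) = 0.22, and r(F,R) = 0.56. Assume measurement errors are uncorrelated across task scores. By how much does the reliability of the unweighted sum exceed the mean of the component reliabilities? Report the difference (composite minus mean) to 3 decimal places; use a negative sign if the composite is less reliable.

Var(sum) = 3 + 1.76 = 4.76; true-score variance = 2.31 + 1.76 = 4.07; composite reliability = 0.8550.
Mean component reliability = 0.7700.
Difference = 0.8550 − 0.7700 = 0.085.

0.085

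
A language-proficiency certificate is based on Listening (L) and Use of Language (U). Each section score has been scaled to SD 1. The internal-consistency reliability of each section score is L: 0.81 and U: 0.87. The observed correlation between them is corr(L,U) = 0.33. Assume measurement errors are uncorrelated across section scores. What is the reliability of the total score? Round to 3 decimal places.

Var(L+U) = 2 + 2·[0.33] = 2 + 0.66 = 2.66.
With uncorrelated errors the cross-covariances are all true-score covariance, so they carry over unchanged; only the diagonal terms shrink to ρᵢσᵢ².
True-score variance = [0.81 + 0.87] + 0.66 = 1.68 + 0.66 = 2.34.
Reliability = 2.34 / 2.66 = 0.880.

0.880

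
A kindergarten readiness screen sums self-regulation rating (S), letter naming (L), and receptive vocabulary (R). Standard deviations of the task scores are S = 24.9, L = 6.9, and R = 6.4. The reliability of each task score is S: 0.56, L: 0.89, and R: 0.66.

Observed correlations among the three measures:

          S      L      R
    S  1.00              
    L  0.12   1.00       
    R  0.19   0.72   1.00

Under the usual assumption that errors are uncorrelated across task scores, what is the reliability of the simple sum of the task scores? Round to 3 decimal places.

Var(S+L+R) = 24.9² + 6.9² + 6.4² + 2·[24.9·6.9·0.12 + 24.9·6.4·0.19 + 6.9·6.4·0.72] = 708.58 + 165.382 = 873.962.
Because errors are independent across components, Cov(Tᵢ,Tⱼ) = Cov(Xᵢ,Xⱼ); the off-diagonal part of the true-score variance is the same as above.
True-score variance = [24.9²·0.56 + 6.9²·0.89 + 6.4²·0.66] + 165.382 = 416.612 + 165.382 = 581.994.
Reliability = 581.994 / 873.962 = 0.666.

0.666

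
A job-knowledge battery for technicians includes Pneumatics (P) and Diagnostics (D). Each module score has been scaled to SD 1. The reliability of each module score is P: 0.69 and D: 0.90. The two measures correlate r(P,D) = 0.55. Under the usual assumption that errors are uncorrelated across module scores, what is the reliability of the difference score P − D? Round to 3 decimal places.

Var(P−D) = 1 + 1 − 2·0.55 = 2 − 1.1 = 0.9.
Under uncorrelated errors the observed covariances equal the true-score covariances, so only the own-variance terms attenuate.
True-score variance = [0.69 + 0.90] − 1.1 = 1.59 − 1.1 = 0.49.
Reliability = 0.49 / 0.9 = 0.544.

0.544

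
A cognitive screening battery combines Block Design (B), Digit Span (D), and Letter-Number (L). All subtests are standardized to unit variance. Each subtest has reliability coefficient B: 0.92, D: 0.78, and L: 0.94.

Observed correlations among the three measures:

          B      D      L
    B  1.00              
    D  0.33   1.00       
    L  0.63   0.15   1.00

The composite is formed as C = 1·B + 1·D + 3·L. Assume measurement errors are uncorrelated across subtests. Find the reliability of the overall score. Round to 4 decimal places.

0.9486

Var(C) = 1 + 1 + 3² + 2·[0.33 + 3·0.63 + 3·0.15] = 11 + 5.34 = 16.34.
Because errors are independent across components, Cov(Tᵢ,Tⱼ) = Cov(Xᵢ,Xⱼ); the off-diagonal part of the true-score variance is the same as above.
True-score variance = [0.92 + 0.78 + 3²·0.94] + 5.34 = 10.16 + 5.34 = 15.5.
Reliability = 15.5 / 16.34 = 0.9486.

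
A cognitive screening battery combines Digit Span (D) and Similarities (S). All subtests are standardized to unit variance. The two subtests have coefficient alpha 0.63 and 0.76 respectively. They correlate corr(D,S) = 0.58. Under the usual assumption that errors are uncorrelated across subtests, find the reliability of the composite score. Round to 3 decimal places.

0.807

Var(D+S) = 2 + 2·[0.58] = 2 + 1.16 = 3.16.
Under uncorrelated errors the observed covariances equal the true-score covariances, so only the own-variance terms attenuate.
True-score variance = [0.63 + 0.76] + 1.16 = 1.39 + 1.16 = 2.55.
Reliability = 2.55 / 3.16 = 0.807.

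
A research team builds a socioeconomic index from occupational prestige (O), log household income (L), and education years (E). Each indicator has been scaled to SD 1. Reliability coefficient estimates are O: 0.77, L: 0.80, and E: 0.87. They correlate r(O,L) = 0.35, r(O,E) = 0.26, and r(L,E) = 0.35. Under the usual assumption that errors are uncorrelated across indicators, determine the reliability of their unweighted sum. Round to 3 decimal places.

Var(O+L+E) = 3 + 2·[0.35 + 0.26 + 0.35] = 3 + 1.92 = 4.92.
With uncorrelated errors the cross-covariances are all true-score covariance, so they carry over unchanged; only the diagonal terms shrink to ρᵢσᵢ².
True-score variance = [0.77 + 0.80 + 0.87] + 1.92 = 2.44 + 1.92 = 4.36.
Reliability = 4.36 / 4.92 = 0.886.

0.886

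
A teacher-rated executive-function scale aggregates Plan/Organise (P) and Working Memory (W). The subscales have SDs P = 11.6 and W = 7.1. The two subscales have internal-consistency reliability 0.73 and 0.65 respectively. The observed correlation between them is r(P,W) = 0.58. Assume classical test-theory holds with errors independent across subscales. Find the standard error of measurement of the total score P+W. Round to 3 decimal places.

Var(total) = 184.97 + 95.5376 = 280.508.
True-score variance = 130.995 + 95.5376 = 226.533, so reliability = 0.8076.
Error variance = 280.508 − 226.533 = 53.9747; SEM = √53.9747 = 7.347.

7.347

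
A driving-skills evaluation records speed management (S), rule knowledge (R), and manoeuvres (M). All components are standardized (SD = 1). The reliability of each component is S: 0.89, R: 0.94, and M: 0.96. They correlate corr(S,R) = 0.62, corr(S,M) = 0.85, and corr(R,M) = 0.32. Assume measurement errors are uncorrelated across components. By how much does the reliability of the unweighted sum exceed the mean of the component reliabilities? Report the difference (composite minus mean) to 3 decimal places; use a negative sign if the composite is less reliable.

Var(sum) = 3 + 3.58 = 6.58; true-score variance = 2.79 + 3.58 = 6.37; composite reliability = 0.9681.
Mean component reliability = 0.9300.
Difference = 0.9681 − 0.9300 = 0.038.

0.038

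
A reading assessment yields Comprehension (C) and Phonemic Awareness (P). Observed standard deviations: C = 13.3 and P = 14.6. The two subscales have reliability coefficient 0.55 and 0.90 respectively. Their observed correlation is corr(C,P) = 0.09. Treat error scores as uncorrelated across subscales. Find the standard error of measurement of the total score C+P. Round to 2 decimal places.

10.05

Var(total) = 390.05 + 34.9524 = 425.002.
True-score variance = 289.134 + 34.9524 = 324.086, so reliability = 0.7626.
Error variance = 425.002 − 324.086 = 100.916; SEM = √100.916 = 10.05.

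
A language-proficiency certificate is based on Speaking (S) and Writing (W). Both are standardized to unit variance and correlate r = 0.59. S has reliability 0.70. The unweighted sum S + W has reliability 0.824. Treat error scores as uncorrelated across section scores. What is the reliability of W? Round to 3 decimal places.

Var(S+W) = 2 + 2·0.59 = 3.180.
True-score variance = ρ_S + ρ_W + 2·0.59, so 0.824 = (0.70 + ρ_W + 1.18) / 3.180.
ρ_W = 0.824·3.180 − 0.70 − 1.18 = 0.740.

0.740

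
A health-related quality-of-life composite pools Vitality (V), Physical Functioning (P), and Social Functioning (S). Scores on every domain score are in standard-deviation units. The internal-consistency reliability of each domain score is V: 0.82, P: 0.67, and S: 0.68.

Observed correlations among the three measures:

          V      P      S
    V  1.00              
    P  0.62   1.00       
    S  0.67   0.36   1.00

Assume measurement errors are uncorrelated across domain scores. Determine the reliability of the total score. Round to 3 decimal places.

0.868

Var(V+P+S) = 3 + 2·[0.62 + 0.67 + 0.36] = 3 + 3.3 = 6.3.
Because errors are independent across components, Cov(Tᵢ,Tⱼ) = Cov(Xᵢ,Xⱼ); the off-diagonal part of the true-score variance is the same as above.
True-score variance = [0.82 + 0.67 + 0.68] + 3.3 = 2.17 + 3.3 = 5.47.
Reliability = 5.47 / 6.3 = 0.868.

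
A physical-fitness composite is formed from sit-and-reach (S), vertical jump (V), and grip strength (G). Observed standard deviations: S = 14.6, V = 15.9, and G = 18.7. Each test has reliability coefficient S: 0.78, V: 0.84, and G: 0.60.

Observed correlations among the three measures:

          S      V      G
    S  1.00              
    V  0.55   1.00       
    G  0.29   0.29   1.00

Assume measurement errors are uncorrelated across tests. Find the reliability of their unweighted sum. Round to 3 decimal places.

Var(S+V+G) = 14.6² + 15.9² + 18.7² + 2·[14.6·15.9·0.55 + 14.6·18.7·0.29 + 15.9·18.7·0.29] = 815.66 + 586.157 = 1401.82.
Under uncorrelated errors the observed covariances equal the true-score covariances, so only the own-variance terms attenuate.
True-score variance = [14.6²·0.78 + 15.9²·0.84 + 18.7²·0.60] + 586.157 = 588.439 + 586.157 = 1174.6.
Reliability = 1174.6 / 1401.82 = 0.838.

0.838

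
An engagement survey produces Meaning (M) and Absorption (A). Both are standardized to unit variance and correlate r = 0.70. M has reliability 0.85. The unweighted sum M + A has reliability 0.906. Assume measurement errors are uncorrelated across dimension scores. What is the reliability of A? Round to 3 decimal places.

0.830

Var(M+A) = 2 + 2·0.70 = 3.400.
True-score variance = ρ_M + ρ_A + 2·0.70, so 0.906 = (0.85 + ρ_A + 1.40) / 3.400.
ρ_A = 0.906·3.400 − 0.85 − 1.40 = 0.830.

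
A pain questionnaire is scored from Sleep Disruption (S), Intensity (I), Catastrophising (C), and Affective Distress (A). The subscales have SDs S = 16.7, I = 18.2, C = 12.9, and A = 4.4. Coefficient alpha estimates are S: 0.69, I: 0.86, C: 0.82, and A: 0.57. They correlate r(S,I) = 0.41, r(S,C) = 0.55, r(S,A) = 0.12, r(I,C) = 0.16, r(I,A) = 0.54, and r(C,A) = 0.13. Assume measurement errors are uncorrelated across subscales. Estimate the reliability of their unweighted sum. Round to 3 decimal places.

Var(S+I+C+A) = 16.7² + 18.2² + 12.9² + 4.4² + 2·[16.7·18.2·0.41 + 16.7·12.9·0.55 + 16.7·4.4·0.12 + 18.2·12.9·0.16 + 18.2·4.4·0.54 + 12.9·4.4·0.13] = 795.9 + 680.213 = 1476.11.
Because errors are independent across components, Cov(Tᵢ,Tⱼ) = Cov(Xᵢ,Xⱼ); the off-diagonal part of the true-score variance is the same as above.
True-score variance = [16.7²·0.69 + 18.2²·0.86 + 12.9²·0.82 + 4.4²·0.57] + 680.213 = 624.792 + 680.213 = 1305.
Reliability = 1305 / 1476.11 = 0.884.

0.884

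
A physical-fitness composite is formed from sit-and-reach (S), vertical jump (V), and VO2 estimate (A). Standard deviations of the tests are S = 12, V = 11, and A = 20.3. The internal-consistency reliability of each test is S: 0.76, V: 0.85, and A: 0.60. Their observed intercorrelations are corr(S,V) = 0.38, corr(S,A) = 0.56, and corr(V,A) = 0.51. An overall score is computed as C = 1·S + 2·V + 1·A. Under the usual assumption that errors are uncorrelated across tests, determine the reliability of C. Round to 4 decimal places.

0.8619

Var(C) = 12² + 2²·11² + 20.3² + 2·[2·12·11·0.38 + 12·20.3·0.56 + 2·11·20.3·0.51] = 1040.09 + 929.004 = 1969.09.
Under uncorrelated errors the observed covariances equal the true-score covariances, so only the own-variance terms attenuate.
True-score variance = [12²·0.76 + 2²·11²·0.85 + 20.3²·0.60] + 929.004 = 768.094 + 929.004 = 1697.1.
Reliability = 1697.1 / 1969.09 = 0.8619.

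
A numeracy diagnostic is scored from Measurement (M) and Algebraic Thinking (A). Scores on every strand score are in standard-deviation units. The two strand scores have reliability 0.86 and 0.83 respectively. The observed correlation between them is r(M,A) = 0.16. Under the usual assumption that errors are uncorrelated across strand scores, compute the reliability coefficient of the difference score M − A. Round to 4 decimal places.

0.8155

Var(M−A) = 1 + 1 − 2·0.16 = 2 − 0.32 = 1.68.
Under uncorrelated errors the observed covariances equal the true-score covariances, so only the own-variance terms attenuate.
True-score variance = [0.86 + 0.83] − 0.32 = 1.69 − 0.32 = 1.37.
Reliability = 1.37 / 1.68 = 0.8155.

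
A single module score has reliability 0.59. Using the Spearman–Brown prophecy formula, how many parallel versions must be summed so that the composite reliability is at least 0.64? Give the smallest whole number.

k ≥ ρ*(1−ρ₁)/(ρ₁(1−ρ*)) = 0.64·0.41 / (0.59·0.36) = 1.235.
Smallest integer k = 2.

2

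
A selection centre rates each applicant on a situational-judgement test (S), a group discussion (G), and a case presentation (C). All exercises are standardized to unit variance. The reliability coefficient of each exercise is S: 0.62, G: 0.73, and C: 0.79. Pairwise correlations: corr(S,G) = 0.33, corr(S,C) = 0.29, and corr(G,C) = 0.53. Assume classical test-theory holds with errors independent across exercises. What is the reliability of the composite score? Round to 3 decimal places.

Var(S+G+C) = 3 + 2·[0.33 + 0.29 + 0.53] = 3 + 2.3 = 5.3.
With uncorrelated errors the cross-covariances are all true-score covariance, so they carry over unchanged; only the diagonal terms shrink to ρᵢσᵢ².
True-score variance = [0.62 + 0.73 + 0.79] + 2.3 = 2.14 + 2.3 = 4.44.
Reliability = 4.44 / 5.3 = 0.838.

0.838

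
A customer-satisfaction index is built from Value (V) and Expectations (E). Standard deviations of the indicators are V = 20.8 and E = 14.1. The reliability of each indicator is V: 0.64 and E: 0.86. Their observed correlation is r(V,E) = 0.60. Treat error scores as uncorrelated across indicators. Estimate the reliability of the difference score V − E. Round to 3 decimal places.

Var(V−E) = 20.8² + 14.1² − 2·20.8·14.1·0.60 = 631.45 − 351.936 = 279.514.
With uncorrelated errors the cross-covariances are all true-score covariance, so they carry over unchanged; only the diagonal terms shrink to ρᵢσᵢ².
True-score variance = [20.8²·0.64 + 14.1²·0.86] − 351.936 = 447.866 − 351.936 = 95.9302.
Reliability = 95.9302 / 279.514 = 0.343.

0.343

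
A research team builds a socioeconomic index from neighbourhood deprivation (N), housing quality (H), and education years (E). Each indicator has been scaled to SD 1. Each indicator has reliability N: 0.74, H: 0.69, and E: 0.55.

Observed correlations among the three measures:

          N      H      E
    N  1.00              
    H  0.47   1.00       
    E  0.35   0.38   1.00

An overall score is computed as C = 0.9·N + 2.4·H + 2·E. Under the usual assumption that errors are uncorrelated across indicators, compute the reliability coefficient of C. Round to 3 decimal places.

Var(C) = 0.9² + 2.4² + 2² + 2·[2.16·0.47 + 1.8·0.35 + 4.8·0.38] = 10.57 + 6.9384 = 17.5084.
Because errors are independent across components, Cov(Tᵢ,Tⱼ) = Cov(Xᵢ,Xⱼ); the off-diagonal part of the true-score variance is the same as above.
True-score variance = [0.9²·0.74 + 2.4²·0.69 + 2²·0.55] + 6.9384 = 6.7738 + 6.9384 = 13.7122.
Reliability = 13.7122 / 17.5084 = 0.783.

0.783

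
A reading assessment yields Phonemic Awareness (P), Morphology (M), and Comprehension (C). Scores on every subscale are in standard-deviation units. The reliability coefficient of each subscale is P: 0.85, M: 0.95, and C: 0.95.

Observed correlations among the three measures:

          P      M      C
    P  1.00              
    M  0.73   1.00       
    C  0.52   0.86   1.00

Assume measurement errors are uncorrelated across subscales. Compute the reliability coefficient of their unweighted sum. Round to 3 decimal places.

0.965

Var(P+M+C) = 3 + 2·[0.73 + 0.52 + 0.86] = 3 + 4.22 = 7.22.
Because errors are independent across components, Cov(Tᵢ,Tⱼ) = Cov(Xᵢ,Xⱼ); the off-diagonal part of the true-score variance is the same as above.
True-score variance = [0.85 + 0.95 + 0.95] + 4.22 = 2.75 + 4.22 = 6.97.
Reliability = 6.97 / 7.22 = 0.965.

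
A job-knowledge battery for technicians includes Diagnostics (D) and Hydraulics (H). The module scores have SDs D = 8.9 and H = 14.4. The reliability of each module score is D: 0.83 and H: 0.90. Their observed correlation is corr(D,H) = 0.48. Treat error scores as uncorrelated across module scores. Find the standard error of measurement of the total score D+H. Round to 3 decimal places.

5.848

Var(total) = 286.57 + 123.034 = 409.604.
True-score variance = 252.368 + 123.034 = 375.402, so reliability = 0.9165.
Error variance = 409.604 − 375.402 = 34.2017; SEM = √34.2017 = 5.848.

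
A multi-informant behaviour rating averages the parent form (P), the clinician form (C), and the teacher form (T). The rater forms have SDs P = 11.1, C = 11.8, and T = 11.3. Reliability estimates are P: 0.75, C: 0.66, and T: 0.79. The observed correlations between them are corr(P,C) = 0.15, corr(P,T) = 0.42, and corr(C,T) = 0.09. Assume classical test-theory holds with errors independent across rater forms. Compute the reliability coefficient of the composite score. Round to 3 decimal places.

0.812

Var(P+C+T) = 11.1² + 11.8² + 11.3² + 2·[11.1·11.8·0.15 + 11.1·11.3·0.42 + 11.8·11.3·0.09] = 390.14 + 168.656 = 558.796.
Because errors are independent across components, Cov(Tᵢ,Tⱼ) = Cov(Xᵢ,Xⱼ); the off-diagonal part of the true-score variance is the same as above.
True-score variance = [11.1²·0.75 + 11.8²·0.66 + 11.3²·0.79] + 168.656 = 285.181 + 168.656 = 453.837.
Reliability = 453.837 / 558.796 = 0.812.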